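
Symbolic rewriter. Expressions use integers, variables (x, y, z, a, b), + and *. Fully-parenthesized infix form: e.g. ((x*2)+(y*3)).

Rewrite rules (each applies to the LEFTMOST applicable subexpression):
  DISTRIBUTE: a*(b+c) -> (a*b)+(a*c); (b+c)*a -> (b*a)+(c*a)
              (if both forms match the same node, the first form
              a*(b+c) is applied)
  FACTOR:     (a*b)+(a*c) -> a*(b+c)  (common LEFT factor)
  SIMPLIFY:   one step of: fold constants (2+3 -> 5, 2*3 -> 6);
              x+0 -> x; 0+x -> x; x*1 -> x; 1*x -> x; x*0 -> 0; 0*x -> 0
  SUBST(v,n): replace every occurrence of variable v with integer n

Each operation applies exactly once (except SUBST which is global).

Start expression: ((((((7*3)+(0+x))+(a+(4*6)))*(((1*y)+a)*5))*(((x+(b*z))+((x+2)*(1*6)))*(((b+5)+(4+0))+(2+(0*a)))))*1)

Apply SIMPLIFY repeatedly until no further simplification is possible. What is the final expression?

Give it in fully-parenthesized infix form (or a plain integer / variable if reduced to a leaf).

Start: ((((((7*3)+(0+x))+(a+(4*6)))*(((1*y)+a)*5))*(((x+(b*z))+((x+2)*(1*6)))*(((b+5)+(4+0))+(2+(0*a)))))*1)
Step 1: at root: ((((((7*3)+(0+x))+(a+(4*6)))*(((1*y)+a)*5))*(((x+(b*z))+((x+2)*(1*6)))*(((b+5)+(4+0))+(2+(0*a)))))*1) -> (((((7*3)+(0+x))+(a+(4*6)))*(((1*y)+a)*5))*(((x+(b*z))+((x+2)*(1*6)))*(((b+5)+(4+0))+(2+(0*a))))); overall: ((((((7*3)+(0+x))+(a+(4*6)))*(((1*y)+a)*5))*(((x+(b*z))+((x+2)*(1*6)))*(((b+5)+(4+0))+(2+(0*a)))))*1) -> (((((7*3)+(0+x))+(a+(4*6)))*(((1*y)+a)*5))*(((x+(b*z))+((x+2)*(1*6)))*(((b+5)+(4+0))+(2+(0*a)))))
Step 2: at LLLL: (7*3) -> 21; overall: (((((7*3)+(0+x))+(a+(4*6)))*(((1*y)+a)*5))*(((x+(b*z))+((x+2)*(1*6)))*(((b+5)+(4+0))+(2+(0*a))))) -> ((((21+(0+x))+(a+(4*6)))*(((1*y)+a)*5))*(((x+(b*z))+((x+2)*(1*6)))*(((b+5)+(4+0))+(2+(0*a)))))
Step 3: at LLLR: (0+x) -> x; overall: ((((21+(0+x))+(a+(4*6)))*(((1*y)+a)*5))*(((x+(b*z))+((x+2)*(1*6)))*(((b+5)+(4+0))+(2+(0*a))))) -> ((((21+x)+(a+(4*6)))*(((1*y)+a)*5))*(((x+(b*z))+((x+2)*(1*6)))*(((b+5)+(4+0))+(2+(0*a)))))
Step 4: at LLRR: (4*6) -> 24; overall: ((((21+x)+(a+(4*6)))*(((1*y)+a)*5))*(((x+(b*z))+((x+2)*(1*6)))*(((b+5)+(4+0))+(2+(0*a))))) -> ((((21+x)+(a+24))*(((1*y)+a)*5))*(((x+(b*z))+((x+2)*(1*6)))*(((b+5)+(4+0))+(2+(0*a)))))
Step 5: at LRLL: (1*y) -> y; overall: ((((21+x)+(a+24))*(((1*y)+a)*5))*(((x+(b*z))+((x+2)*(1*6)))*(((b+5)+(4+0))+(2+(0*a))))) -> ((((21+x)+(a+24))*((y+a)*5))*(((x+(b*z))+((x+2)*(1*6)))*(((b+5)+(4+0))+(2+(0*a)))))
Step 6: at RLRR: (1*6) -> 6; overall: ((((21+x)+(a+24))*((y+a)*5))*(((x+(b*z))+((x+2)*(1*6)))*(((b+5)+(4+0))+(2+(0*a))))) -> ((((21+x)+(a+24))*((y+a)*5))*(((x+(b*z))+((x+2)*6))*(((b+5)+(4+0))+(2+(0*a)))))
Step 7: at RRLR: (4+0) -> 4; overall: ((((21+x)+(a+24))*((y+a)*5))*(((x+(b*z))+((x+2)*6))*(((b+5)+(4+0))+(2+(0*a))))) -> ((((21+x)+(a+24))*((y+a)*5))*(((x+(b*z))+((x+2)*6))*(((b+5)+4)+(2+(0*a)))))
Step 8: at RRRR: (0*a) -> 0; overall: ((((21+x)+(a+24))*((y+a)*5))*(((x+(b*z))+((x+2)*6))*(((b+5)+4)+(2+(0*a))))) -> ((((21+x)+(a+24))*((y+a)*5))*(((x+(b*z))+((x+2)*6))*(((b+5)+4)+(2+0))))
Step 9: at RRR: (2+0) -> 2; overall: ((((21+x)+(a+24))*((y+a)*5))*(((x+(b*z))+((x+2)*6))*(((b+5)+4)+(2+0)))) -> ((((21+x)+(a+24))*((y+a)*5))*(((x+(b*z))+((x+2)*6))*(((b+5)+4)+2)))
Fixed point: ((((21+x)+(a+24))*((y+a)*5))*(((x+(b*z))+((x+2)*6))*(((b+5)+4)+2)))

Answer: ((((21+x)+(a+24))*((y+a)*5))*(((x+(b*z))+((x+2)*6))*(((b+5)+4)+2)))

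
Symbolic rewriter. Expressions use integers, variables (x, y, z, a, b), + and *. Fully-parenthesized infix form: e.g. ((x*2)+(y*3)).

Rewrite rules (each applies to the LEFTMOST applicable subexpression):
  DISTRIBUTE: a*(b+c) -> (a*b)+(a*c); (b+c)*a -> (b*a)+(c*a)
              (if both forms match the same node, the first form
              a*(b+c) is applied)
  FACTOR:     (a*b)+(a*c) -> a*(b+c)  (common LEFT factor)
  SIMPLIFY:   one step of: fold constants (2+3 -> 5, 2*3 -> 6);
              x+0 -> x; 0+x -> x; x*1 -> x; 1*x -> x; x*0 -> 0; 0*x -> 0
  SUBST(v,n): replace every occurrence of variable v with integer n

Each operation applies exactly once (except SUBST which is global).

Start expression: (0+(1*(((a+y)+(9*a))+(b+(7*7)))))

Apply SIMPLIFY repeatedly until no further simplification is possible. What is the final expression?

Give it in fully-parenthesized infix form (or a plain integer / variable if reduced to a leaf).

Start: (0+(1*(((a+y)+(9*a))+(b+(7*7)))))
Step 1: at root: (0+(1*(((a+y)+(9*a))+(b+(7*7))))) -> (1*(((a+y)+(9*a))+(b+(7*7)))); overall: (0+(1*(((a+y)+(9*a))+(b+(7*7))))) -> (1*(((a+y)+(9*a))+(b+(7*7))))
Step 2: at root: (1*(((a+y)+(9*a))+(b+(7*7)))) -> (((a+y)+(9*a))+(b+(7*7))); overall: (1*(((a+y)+(9*a))+(b+(7*7)))) -> (((a+y)+(9*a))+(b+(7*7)))
Step 3: at RR: (7*7) -> 49; overall: (((a+y)+(9*a))+(b+(7*7))) -> (((a+y)+(9*a))+(b+49))
Fixed point: (((a+y)+(9*a))+(b+49))

Answer: (((a+y)+(9*a))+(b+49))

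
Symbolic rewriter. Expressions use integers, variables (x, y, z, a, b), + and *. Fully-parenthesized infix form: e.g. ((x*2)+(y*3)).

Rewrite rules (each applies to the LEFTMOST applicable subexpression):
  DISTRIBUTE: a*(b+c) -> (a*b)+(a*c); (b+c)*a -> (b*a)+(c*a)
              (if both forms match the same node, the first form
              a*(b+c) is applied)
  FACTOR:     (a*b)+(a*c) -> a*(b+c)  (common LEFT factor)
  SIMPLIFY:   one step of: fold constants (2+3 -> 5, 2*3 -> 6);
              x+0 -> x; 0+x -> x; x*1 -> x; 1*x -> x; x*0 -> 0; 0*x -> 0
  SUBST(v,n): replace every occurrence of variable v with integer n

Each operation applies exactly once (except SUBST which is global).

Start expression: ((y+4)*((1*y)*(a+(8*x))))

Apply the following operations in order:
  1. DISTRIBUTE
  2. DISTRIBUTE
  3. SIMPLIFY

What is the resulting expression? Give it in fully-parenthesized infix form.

Start: ((y+4)*((1*y)*(a+(8*x))))
Apply DISTRIBUTE at root (target: ((y+4)*((1*y)*(a+(8*x))))): ((y+4)*((1*y)*(a+(8*x)))) -> ((y*((1*y)*(a+(8*x))))+(4*((1*y)*(a+(8*x)))))
Apply DISTRIBUTE at LR (target: ((1*y)*(a+(8*x)))): ((y*((1*y)*(a+(8*x))))+(4*((1*y)*(a+(8*x))))) -> ((y*(((1*y)*a)+((1*y)*(8*x))))+(4*((1*y)*(a+(8*x)))))
Apply SIMPLIFY at LRLL (target: (1*y)): ((y*(((1*y)*a)+((1*y)*(8*x))))+(4*((1*y)*(a+(8*x))))) -> ((y*((y*a)+((1*y)*(8*x))))+(4*((1*y)*(a+(8*x)))))

Answer: ((y*((y*a)+((1*y)*(8*x))))+(4*((1*y)*(a+(8*x)))))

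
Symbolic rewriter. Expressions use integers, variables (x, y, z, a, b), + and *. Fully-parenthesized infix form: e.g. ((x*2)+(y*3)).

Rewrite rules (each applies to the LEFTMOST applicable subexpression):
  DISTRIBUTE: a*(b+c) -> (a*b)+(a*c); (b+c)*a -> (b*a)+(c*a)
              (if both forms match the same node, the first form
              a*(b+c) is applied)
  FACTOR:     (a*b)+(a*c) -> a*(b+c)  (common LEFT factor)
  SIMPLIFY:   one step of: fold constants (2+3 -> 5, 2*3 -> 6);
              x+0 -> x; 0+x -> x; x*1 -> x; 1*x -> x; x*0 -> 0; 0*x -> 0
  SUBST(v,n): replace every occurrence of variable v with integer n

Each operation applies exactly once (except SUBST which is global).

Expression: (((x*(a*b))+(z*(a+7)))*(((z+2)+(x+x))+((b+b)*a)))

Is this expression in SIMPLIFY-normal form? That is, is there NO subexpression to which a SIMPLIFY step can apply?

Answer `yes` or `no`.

Answer: yes

Derivation:
Expression: (((x*(a*b))+(z*(a+7)))*(((z+2)+(x+x))+((b+b)*a)))
Scanning for simplifiable subexpressions (pre-order)...
  at root: (((x*(a*b))+(z*(a+7)))*(((z+2)+(x+x))+((b+b)*a))) (not simplifiable)
  at L: ((x*(a*b))+(z*(a+7))) (not simplifiable)
  at LL: (x*(a*b)) (not simplifiable)
  at LLR: (a*b) (not simplifiable)
  at LR: (z*(a+7)) (not simplifiable)
  at LRR: (a+7) (not simplifiable)
  at R: (((z+2)+(x+x))+((b+b)*a)) (not simplifiable)
  at RL: ((z+2)+(x+x)) (not simplifiable)
  at RLL: (z+2) (not simplifiable)
  at RLR: (x+x) (not simplifiable)
  at RR: ((b+b)*a) (not simplifiable)
  at RRL: (b+b) (not simplifiable)
Result: no simplifiable subexpression found -> normal form.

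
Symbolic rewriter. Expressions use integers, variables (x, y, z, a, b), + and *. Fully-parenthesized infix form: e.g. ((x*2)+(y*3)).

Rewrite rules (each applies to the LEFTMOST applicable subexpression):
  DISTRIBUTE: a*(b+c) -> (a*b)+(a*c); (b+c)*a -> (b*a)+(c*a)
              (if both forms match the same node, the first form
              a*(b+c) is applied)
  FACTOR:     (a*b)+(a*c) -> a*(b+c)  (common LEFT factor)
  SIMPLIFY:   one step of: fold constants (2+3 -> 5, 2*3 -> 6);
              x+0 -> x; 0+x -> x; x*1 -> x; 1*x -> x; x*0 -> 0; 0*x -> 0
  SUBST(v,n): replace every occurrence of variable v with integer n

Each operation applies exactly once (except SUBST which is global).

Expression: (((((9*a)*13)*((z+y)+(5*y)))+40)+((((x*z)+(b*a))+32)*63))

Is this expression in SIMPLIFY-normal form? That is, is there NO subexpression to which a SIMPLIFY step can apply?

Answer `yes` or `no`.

Expression: (((((9*a)*13)*((z+y)+(5*y)))+40)+((((x*z)+(b*a))+32)*63))
Scanning for simplifiable subexpressions (pre-order)...
  at root: (((((9*a)*13)*((z+y)+(5*y)))+40)+((((x*z)+(b*a))+32)*63)) (not simplifiable)
  at L: ((((9*a)*13)*((z+y)+(5*y)))+40) (not simplifiable)
  at LL: (((9*a)*13)*((z+y)+(5*y))) (not simplifiable)
  at LLL: ((9*a)*13) (not simplifiable)
  at LLLL: (9*a) (not simplifiable)
  at LLR: ((z+y)+(5*y)) (not simplifiable)
  at LLRL: (z+y) (not simplifiable)
  at LLRR: (5*y) (not simplifiable)
  at R: ((((x*z)+(b*a))+32)*63) (not simplifiable)
  at RL: (((x*z)+(b*a))+32) (not simplifiable)
  at RLL: ((x*z)+(b*a)) (not simplifiable)
  at RLLL: (x*z) (not simplifiable)
  at RLLR: (b*a) (not simplifiable)
Result: no simplifiable subexpression found -> normal form.

Answer: yes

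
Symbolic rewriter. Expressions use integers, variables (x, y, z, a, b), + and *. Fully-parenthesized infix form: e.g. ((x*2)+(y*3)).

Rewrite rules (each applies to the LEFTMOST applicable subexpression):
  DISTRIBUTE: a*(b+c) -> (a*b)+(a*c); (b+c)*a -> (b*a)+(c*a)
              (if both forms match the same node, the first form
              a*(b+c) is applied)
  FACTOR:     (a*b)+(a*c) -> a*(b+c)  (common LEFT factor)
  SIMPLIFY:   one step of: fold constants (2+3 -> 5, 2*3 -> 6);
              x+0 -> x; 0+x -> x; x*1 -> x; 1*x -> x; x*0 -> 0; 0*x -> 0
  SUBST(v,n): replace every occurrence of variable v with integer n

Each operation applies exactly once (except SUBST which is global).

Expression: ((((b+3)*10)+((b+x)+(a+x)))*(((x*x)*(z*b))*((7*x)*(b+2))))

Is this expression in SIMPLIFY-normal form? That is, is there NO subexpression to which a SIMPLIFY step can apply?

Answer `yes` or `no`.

Expression: ((((b+3)*10)+((b+x)+(a+x)))*(((x*x)*(z*b))*((7*x)*(b+2))))
Scanning for simplifiable subexpressions (pre-order)...
  at root: ((((b+3)*10)+((b+x)+(a+x)))*(((x*x)*(z*b))*((7*x)*(b+2)))) (not simplifiable)
  at L: (((b+3)*10)+((b+x)+(a+x))) (not simplifiable)
  at LL: ((b+3)*10) (not simplifiable)
  at LLL: (b+3) (not simplifiable)
  at LR: ((b+x)+(a+x)) (not simplifiable)
  at LRL: (b+x) (not simplifiable)
  at LRR: (a+x) (not simplifiable)
  at R: (((x*x)*(z*b))*((7*x)*(b+2))) (not simplifiable)
  at RL: ((x*x)*(z*b)) (not simplifiable)
  at RLL: (x*x) (not simplifiable)
  at RLR: (z*b) (not simplifiable)
  at RR: ((7*x)*(b+2)) (not simplifiable)
  at RRL: (7*x) (not simplifiable)
  at RRR: (b+2) (not simplifiable)
Result: no simplifiable subexpression found -> normal form.

Answer: yes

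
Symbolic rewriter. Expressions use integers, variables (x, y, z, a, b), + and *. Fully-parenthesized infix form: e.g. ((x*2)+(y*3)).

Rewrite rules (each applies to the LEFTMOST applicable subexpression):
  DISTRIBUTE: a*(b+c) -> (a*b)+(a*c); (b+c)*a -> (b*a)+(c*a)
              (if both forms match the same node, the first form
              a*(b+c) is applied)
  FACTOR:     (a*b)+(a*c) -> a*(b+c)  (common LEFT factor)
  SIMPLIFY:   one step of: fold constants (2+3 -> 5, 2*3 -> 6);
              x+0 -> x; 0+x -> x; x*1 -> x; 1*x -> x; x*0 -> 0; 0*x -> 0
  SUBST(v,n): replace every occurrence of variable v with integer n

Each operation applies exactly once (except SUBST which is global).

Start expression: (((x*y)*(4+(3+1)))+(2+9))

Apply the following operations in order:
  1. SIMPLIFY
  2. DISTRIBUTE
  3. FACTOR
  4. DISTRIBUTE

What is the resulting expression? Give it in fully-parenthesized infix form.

Start: (((x*y)*(4+(3+1)))+(2+9))
Apply SIMPLIFY at LRR (target: (3+1)): (((x*y)*(4+(3+1)))+(2+9)) -> (((x*y)*(4+4))+(2+9))
Apply DISTRIBUTE at L (target: ((x*y)*(4+4))): (((x*y)*(4+4))+(2+9)) -> ((((x*y)*4)+((x*y)*4))+(2+9))
Apply FACTOR at L (target: (((x*y)*4)+((x*y)*4))): ((((x*y)*4)+((x*y)*4))+(2+9)) -> (((x*y)*(4+4))+(2+9))
Apply DISTRIBUTE at L (target: ((x*y)*(4+4))): (((x*y)*(4+4))+(2+9)) -> ((((x*y)*4)+((x*y)*4))+(2+9))

Answer: ((((x*y)*4)+((x*y)*4))+(2+9))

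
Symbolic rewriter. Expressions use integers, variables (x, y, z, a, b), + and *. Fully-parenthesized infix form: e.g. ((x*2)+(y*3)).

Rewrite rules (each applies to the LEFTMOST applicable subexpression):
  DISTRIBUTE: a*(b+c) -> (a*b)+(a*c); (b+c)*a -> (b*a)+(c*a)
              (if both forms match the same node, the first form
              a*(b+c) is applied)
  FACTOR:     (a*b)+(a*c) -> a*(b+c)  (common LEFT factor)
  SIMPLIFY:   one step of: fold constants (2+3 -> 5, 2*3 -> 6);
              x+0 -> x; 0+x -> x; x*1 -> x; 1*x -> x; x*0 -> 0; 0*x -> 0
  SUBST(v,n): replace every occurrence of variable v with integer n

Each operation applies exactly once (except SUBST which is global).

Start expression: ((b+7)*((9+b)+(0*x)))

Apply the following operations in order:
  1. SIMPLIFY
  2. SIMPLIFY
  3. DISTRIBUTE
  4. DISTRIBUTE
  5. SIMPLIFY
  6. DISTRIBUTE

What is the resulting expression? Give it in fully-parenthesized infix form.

Answer: (((b*9)+63)+((b*b)+(7*b)))

Derivation:
Start: ((b+7)*((9+b)+(0*x)))
Apply SIMPLIFY at RR (target: (0*x)): ((b+7)*((9+b)+(0*x))) -> ((b+7)*((9+b)+0))
Apply SIMPLIFY at R (target: ((9+b)+0)): ((b+7)*((9+b)+0)) -> ((b+7)*(9+b))
Apply DISTRIBUTE at root (target: ((b+7)*(9+b))): ((b+7)*(9+b)) -> (((b+7)*9)+((b+7)*b))
Apply DISTRIBUTE at L (target: ((b+7)*9)): (((b+7)*9)+((b+7)*b)) -> (((b*9)+(7*9))+((b+7)*b))
Apply SIMPLIFY at LR (target: (7*9)): (((b*9)+(7*9))+((b+7)*b)) -> (((b*9)+63)+((b+7)*b))
Apply DISTRIBUTE at R (target: ((b+7)*b)): (((b*9)+63)+((b+7)*b)) -> (((b*9)+63)+((b*b)+(7*b)))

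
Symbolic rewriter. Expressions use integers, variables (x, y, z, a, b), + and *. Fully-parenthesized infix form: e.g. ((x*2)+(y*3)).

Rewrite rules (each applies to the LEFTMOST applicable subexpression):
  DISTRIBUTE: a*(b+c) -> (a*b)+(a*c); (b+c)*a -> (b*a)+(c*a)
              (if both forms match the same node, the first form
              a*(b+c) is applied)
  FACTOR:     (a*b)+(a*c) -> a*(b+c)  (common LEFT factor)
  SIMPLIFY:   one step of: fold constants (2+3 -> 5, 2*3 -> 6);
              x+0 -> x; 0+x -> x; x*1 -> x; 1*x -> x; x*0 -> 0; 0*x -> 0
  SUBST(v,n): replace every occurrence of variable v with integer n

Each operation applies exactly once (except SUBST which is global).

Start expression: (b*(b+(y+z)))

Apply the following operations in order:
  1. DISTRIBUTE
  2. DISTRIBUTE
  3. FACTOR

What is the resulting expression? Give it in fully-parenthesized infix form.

Answer: ((b*b)+(b*(y+z)))

Derivation:
Start: (b*(b+(y+z)))
Apply DISTRIBUTE at root (target: (b*(b+(y+z)))): (b*(b+(y+z))) -> ((b*b)+(b*(y+z)))
Apply DISTRIBUTE at R (target: (b*(y+z))): ((b*b)+(b*(y+z))) -> ((b*b)+((b*y)+(b*z)))
Apply FACTOR at R (target: ((b*y)+(b*z))): ((b*b)+((b*y)+(b*z))) -> ((b*b)+(b*(y+z)))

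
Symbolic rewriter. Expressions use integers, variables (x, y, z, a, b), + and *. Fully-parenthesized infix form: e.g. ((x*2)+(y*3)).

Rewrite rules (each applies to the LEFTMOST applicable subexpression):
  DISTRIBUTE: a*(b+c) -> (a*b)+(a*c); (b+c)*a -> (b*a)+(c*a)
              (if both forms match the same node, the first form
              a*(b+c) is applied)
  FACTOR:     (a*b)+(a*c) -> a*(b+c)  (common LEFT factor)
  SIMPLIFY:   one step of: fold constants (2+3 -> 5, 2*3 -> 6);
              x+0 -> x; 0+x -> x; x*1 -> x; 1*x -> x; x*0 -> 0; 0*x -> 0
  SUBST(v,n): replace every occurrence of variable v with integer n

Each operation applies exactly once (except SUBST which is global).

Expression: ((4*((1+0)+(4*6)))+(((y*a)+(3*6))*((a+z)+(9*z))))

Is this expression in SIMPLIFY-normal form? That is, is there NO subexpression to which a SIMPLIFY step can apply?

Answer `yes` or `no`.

Answer: no

Derivation:
Expression: ((4*((1+0)+(4*6)))+(((y*a)+(3*6))*((a+z)+(9*z))))
Scanning for simplifiable subexpressions (pre-order)...
  at root: ((4*((1+0)+(4*6)))+(((y*a)+(3*6))*((a+z)+(9*z)))) (not simplifiable)
  at L: (4*((1+0)+(4*6))) (not simplifiable)
  at LR: ((1+0)+(4*6)) (not simplifiable)
  at LRL: (1+0) (SIMPLIFIABLE)
  at LRR: (4*6) (SIMPLIFIABLE)
  at R: (((y*a)+(3*6))*((a+z)+(9*z))) (not simplifiable)
  at RL: ((y*a)+(3*6)) (not simplifiable)
  at RLL: (y*a) (not simplifiable)
  at RLR: (3*6) (SIMPLIFIABLE)
  at RR: ((a+z)+(9*z)) (not simplifiable)
  at RRL: (a+z) (not simplifiable)
  at RRR: (9*z) (not simplifiable)
Found simplifiable subexpr at path LRL: (1+0)
One SIMPLIFY step would give: ((4*(1+(4*6)))+(((y*a)+(3*6))*((a+z)+(9*z))))
-> NOT in normal form.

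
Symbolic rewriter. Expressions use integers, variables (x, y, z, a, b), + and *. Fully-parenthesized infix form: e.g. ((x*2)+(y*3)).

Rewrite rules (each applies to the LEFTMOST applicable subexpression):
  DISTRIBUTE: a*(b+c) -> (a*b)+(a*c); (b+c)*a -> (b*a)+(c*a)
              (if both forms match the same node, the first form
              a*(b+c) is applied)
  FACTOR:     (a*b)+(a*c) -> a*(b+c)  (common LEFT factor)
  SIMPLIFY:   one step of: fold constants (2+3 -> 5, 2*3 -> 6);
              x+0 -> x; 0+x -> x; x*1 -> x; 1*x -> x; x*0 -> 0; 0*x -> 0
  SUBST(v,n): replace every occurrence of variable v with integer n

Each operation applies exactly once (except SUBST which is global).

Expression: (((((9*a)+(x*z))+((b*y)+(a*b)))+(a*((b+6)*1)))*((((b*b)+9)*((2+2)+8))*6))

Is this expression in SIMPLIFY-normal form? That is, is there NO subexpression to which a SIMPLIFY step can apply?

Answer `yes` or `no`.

Expression: (((((9*a)+(x*z))+((b*y)+(a*b)))+(a*((b+6)*1)))*((((b*b)+9)*((2+2)+8))*6))
Scanning for simplifiable subexpressions (pre-order)...
  at root: (((((9*a)+(x*z))+((b*y)+(a*b)))+(a*((b+6)*1)))*((((b*b)+9)*((2+2)+8))*6)) (not simplifiable)
  at L: ((((9*a)+(x*z))+((b*y)+(a*b)))+(a*((b+6)*1))) (not simplifiable)
  at LL: (((9*a)+(x*z))+((b*y)+(a*b))) (not simplifiable)
  at LLL: ((9*a)+(x*z)) (not simplifiable)
  at LLLL: (9*a) (not simplifiable)
  at LLLR: (x*z) (not simplifiable)
  at LLR: ((b*y)+(a*b)) (not simplifiable)
  at LLRL: (b*y) (not simplifiable)
  at LLRR: (a*b) (not simplifiable)
  at LR: (a*((b+6)*1)) (not simplifiable)
  at LRR: ((b+6)*1) (SIMPLIFIABLE)
  at LRRL: (b+6) (not simplifiable)
  at R: ((((b*b)+9)*((2+2)+8))*6) (not simplifiable)
  at RL: (((b*b)+9)*((2+2)+8)) (not simplifiable)
  at RLL: ((b*b)+9) (not simplifiable)
  at RLLL: (b*b) (not simplifiable)
  at RLR: ((2+2)+8) (not simplifiable)
  at RLRL: (2+2) (SIMPLIFIABLE)
Found simplifiable subexpr at path LRR: ((b+6)*1)
One SIMPLIFY step would give: (((((9*a)+(x*z))+((b*y)+(a*b)))+(a*(b+6)))*((((b*b)+9)*((2+2)+8))*6))
-> NOT in normal form.

Answer: no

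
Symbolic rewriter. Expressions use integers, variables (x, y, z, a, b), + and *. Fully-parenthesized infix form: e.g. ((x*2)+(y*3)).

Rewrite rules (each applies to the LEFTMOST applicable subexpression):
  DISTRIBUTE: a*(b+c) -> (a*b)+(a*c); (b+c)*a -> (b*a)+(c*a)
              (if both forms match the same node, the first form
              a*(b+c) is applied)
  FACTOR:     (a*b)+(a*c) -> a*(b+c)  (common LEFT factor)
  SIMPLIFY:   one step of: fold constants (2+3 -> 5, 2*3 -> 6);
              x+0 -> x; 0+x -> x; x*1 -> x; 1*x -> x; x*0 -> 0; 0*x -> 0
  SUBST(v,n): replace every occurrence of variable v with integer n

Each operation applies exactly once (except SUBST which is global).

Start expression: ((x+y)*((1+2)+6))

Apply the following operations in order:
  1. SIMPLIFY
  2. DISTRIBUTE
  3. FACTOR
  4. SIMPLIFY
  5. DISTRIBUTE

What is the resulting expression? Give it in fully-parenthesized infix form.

Start: ((x+y)*((1+2)+6))
Apply SIMPLIFY at RL (target: (1+2)): ((x+y)*((1+2)+6)) -> ((x+y)*(3+6))
Apply DISTRIBUTE at root (target: ((x+y)*(3+6))): ((x+y)*(3+6)) -> (((x+y)*3)+((x+y)*6))
Apply FACTOR at root (target: (((x+y)*3)+((x+y)*6))): (((x+y)*3)+((x+y)*6)) -> ((x+y)*(3+6))
Apply SIMPLIFY at R (target: (3+6)): ((x+y)*(3+6)) -> ((x+y)*9)
Apply DISTRIBUTE at root (target: ((x+y)*9)): ((x+y)*9) -> ((x*9)+(y*9))

Answer: ((x*9)+(y*9))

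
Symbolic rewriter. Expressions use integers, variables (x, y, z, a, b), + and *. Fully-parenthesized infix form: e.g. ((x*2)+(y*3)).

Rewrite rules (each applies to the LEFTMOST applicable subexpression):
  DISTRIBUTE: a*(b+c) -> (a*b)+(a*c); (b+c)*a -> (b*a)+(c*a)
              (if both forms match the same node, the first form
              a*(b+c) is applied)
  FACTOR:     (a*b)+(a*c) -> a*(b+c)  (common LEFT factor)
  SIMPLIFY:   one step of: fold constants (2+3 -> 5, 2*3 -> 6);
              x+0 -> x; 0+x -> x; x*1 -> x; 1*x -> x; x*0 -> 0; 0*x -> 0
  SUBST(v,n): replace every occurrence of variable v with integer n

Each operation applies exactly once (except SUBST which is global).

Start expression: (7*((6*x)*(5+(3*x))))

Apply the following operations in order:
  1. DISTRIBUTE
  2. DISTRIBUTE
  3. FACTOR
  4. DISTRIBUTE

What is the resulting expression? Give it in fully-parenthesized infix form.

Answer: ((7*((6*x)*5))+(7*((6*x)*(3*x))))

Derivation:
Start: (7*((6*x)*(5+(3*x))))
Apply DISTRIBUTE at R (target: ((6*x)*(5+(3*x)))): (7*((6*x)*(5+(3*x)))) -> (7*(((6*x)*5)+((6*x)*(3*x))))
Apply DISTRIBUTE at root (target: (7*(((6*x)*5)+((6*x)*(3*x))))): (7*(((6*x)*5)+((6*x)*(3*x)))) -> ((7*((6*x)*5))+(7*((6*x)*(3*x))))
Apply FACTOR at root (target: ((7*((6*x)*5))+(7*((6*x)*(3*x))))): ((7*((6*x)*5))+(7*((6*x)*(3*x)))) -> (7*(((6*x)*5)+((6*x)*(3*x))))
Apply DISTRIBUTE at root (target: (7*(((6*x)*5)+((6*x)*(3*x))))): (7*(((6*x)*5)+((6*x)*(3*x)))) -> ((7*((6*x)*5))+(7*((6*x)*(3*x))))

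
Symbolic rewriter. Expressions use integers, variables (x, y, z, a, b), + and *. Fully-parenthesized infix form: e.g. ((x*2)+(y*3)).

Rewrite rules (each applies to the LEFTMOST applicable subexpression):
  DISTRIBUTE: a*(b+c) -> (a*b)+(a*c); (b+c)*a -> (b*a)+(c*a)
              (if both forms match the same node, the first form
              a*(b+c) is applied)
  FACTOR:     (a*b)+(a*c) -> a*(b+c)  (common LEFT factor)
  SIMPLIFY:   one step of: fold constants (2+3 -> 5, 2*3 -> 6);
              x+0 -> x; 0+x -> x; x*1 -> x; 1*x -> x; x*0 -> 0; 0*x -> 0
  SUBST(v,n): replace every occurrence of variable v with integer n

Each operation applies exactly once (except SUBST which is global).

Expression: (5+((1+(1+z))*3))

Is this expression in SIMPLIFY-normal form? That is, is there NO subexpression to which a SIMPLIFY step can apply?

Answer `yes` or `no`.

Answer: yes

Derivation:
Expression: (5+((1+(1+z))*3))
Scanning for simplifiable subexpressions (pre-order)...
  at root: (5+((1+(1+z))*3)) (not simplifiable)
  at R: ((1+(1+z))*3) (not simplifiable)
  at RL: (1+(1+z)) (not simplifiable)
  at RLR: (1+z) (not simplifiable)
Result: no simplifiable subexpression found -> normal form.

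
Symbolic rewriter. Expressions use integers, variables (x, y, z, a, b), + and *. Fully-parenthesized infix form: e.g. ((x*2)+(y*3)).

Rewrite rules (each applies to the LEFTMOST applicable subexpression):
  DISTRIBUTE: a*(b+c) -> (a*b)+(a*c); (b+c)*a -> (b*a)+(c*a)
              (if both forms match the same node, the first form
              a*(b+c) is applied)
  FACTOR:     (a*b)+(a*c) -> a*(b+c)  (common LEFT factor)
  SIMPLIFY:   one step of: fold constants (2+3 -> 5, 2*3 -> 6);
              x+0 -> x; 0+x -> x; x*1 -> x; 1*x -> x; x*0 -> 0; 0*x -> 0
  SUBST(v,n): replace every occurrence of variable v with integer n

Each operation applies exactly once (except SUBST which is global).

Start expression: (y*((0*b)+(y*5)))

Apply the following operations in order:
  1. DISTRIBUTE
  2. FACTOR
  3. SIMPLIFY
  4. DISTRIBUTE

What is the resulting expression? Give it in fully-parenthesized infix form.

Start: (y*((0*b)+(y*5)))
Apply DISTRIBUTE at root (target: (y*((0*b)+(y*5)))): (y*((0*b)+(y*5))) -> ((y*(0*b))+(y*(y*5)))
Apply FACTOR at root (target: ((y*(0*b))+(y*(y*5)))): ((y*(0*b))+(y*(y*5))) -> (y*((0*b)+(y*5)))
Apply SIMPLIFY at RL (target: (0*b)): (y*((0*b)+(y*5))) -> (y*(0+(y*5)))
Apply DISTRIBUTE at root (target: (y*(0+(y*5)))): (y*(0+(y*5))) -> ((y*0)+(y*(y*5)))

Answer: ((y*0)+(y*(y*5)))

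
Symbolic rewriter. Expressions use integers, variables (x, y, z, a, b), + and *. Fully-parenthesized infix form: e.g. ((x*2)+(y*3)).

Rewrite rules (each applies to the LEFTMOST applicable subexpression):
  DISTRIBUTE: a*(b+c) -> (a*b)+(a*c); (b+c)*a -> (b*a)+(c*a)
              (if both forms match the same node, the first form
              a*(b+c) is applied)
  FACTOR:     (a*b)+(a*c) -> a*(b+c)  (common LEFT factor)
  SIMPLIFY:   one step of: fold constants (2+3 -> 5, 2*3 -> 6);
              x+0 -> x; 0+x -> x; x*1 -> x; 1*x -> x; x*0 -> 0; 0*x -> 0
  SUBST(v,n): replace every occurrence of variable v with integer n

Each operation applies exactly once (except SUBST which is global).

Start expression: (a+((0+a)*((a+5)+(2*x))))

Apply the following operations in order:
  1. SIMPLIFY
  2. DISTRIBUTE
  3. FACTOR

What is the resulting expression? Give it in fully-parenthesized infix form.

Start: (a+((0+a)*((a+5)+(2*x))))
Apply SIMPLIFY at RL (target: (0+a)): (a+((0+a)*((a+5)+(2*x)))) -> (a+(a*((a+5)+(2*x))))
Apply DISTRIBUTE at R (target: (a*((a+5)+(2*x)))): (a+(a*((a+5)+(2*x)))) -> (a+((a*(a+5))+(a*(2*x))))
Apply FACTOR at R (target: ((a*(a+5))+(a*(2*x)))): (a+((a*(a+5))+(a*(2*x)))) -> (a+(a*((a+5)+(2*x))))

Answer: (a+(a*((a+5)+(2*x))))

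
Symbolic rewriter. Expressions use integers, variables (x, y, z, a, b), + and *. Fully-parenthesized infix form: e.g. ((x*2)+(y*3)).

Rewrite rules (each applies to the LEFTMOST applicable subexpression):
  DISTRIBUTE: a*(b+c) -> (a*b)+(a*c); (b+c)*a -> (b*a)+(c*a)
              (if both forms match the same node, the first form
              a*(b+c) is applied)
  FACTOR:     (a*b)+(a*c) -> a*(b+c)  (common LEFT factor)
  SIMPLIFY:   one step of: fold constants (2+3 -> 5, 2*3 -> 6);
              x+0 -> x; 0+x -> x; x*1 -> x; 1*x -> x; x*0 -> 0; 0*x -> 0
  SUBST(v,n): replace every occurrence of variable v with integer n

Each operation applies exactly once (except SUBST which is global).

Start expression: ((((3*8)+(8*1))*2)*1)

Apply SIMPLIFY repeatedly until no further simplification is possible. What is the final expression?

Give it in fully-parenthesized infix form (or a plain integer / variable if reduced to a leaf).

Start: ((((3*8)+(8*1))*2)*1)
Step 1: at root: ((((3*8)+(8*1))*2)*1) -> (((3*8)+(8*1))*2); overall: ((((3*8)+(8*1))*2)*1) -> (((3*8)+(8*1))*2)
Step 2: at LL: (3*8) -> 24; overall: (((3*8)+(8*1))*2) -> ((24+(8*1))*2)
Step 3: at LR: (8*1) -> 8; overall: ((24+(8*1))*2) -> ((24+8)*2)
Step 4: at L: (24+8) -> 32; overall: ((24+8)*2) -> (32*2)
Step 5: at root: (32*2) -> 64; overall: (32*2) -> 64
Fixed point: 64

Answer: 64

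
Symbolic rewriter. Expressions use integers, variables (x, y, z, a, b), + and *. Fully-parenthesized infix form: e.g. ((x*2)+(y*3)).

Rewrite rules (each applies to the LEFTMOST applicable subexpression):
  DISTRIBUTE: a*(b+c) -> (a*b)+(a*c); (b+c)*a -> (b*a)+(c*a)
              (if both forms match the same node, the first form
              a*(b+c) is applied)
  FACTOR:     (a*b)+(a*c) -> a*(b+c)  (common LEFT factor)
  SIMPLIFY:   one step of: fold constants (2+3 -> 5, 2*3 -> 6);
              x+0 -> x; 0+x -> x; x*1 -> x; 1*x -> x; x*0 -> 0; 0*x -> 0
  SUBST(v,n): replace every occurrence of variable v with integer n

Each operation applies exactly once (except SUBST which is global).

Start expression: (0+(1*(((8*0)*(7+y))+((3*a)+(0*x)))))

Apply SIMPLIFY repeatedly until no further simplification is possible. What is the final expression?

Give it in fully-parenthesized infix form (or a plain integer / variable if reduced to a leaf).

Start: (0+(1*(((8*0)*(7+y))+((3*a)+(0*x)))))
Step 1: at root: (0+(1*(((8*0)*(7+y))+((3*a)+(0*x))))) -> (1*(((8*0)*(7+y))+((3*a)+(0*x)))); overall: (0+(1*(((8*0)*(7+y))+((3*a)+(0*x))))) -> (1*(((8*0)*(7+y))+((3*a)+(0*x))))
Step 2: at root: (1*(((8*0)*(7+y))+((3*a)+(0*x)))) -> (((8*0)*(7+y))+((3*a)+(0*x))); overall: (1*(((8*0)*(7+y))+((3*a)+(0*x)))) -> (((8*0)*(7+y))+((3*a)+(0*x)))
Step 3: at LL: (8*0) -> 0; overall: (((8*0)*(7+y))+((3*a)+(0*x))) -> ((0*(7+y))+((3*a)+(0*x)))
Step 4: at L: (0*(7+y)) -> 0; overall: ((0*(7+y))+((3*a)+(0*x))) -> (0+((3*a)+(0*x)))
Step 5: at root: (0+((3*a)+(0*x))) -> ((3*a)+(0*x)); overall: (0+((3*a)+(0*x))) -> ((3*a)+(0*x))
Step 6: at R: (0*x) -> 0; overall: ((3*a)+(0*x)) -> ((3*a)+0)
Step 7: at root: ((3*a)+0) -> (3*a); overall: ((3*a)+0) -> (3*a)
Fixed point: (3*a)

Answer: (3*a)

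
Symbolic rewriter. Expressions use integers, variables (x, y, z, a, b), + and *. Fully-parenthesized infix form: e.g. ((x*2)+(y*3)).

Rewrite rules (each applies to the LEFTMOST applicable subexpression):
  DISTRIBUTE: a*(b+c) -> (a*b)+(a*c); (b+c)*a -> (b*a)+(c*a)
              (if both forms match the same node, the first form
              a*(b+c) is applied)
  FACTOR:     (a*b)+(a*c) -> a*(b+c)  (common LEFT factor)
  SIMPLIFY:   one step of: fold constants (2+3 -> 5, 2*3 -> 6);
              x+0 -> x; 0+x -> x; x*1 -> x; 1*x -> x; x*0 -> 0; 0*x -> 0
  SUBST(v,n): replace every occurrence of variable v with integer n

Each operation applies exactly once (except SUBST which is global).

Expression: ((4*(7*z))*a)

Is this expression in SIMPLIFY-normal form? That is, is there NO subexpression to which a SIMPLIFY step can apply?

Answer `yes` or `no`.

Expression: ((4*(7*z))*a)
Scanning for simplifiable subexpressions (pre-order)...
  at root: ((4*(7*z))*a) (not simplifiable)
  at L: (4*(7*z)) (not simplifiable)
  at LR: (7*z) (not simplifiable)
Result: no simplifiable subexpression found -> normal form.

Answer: yes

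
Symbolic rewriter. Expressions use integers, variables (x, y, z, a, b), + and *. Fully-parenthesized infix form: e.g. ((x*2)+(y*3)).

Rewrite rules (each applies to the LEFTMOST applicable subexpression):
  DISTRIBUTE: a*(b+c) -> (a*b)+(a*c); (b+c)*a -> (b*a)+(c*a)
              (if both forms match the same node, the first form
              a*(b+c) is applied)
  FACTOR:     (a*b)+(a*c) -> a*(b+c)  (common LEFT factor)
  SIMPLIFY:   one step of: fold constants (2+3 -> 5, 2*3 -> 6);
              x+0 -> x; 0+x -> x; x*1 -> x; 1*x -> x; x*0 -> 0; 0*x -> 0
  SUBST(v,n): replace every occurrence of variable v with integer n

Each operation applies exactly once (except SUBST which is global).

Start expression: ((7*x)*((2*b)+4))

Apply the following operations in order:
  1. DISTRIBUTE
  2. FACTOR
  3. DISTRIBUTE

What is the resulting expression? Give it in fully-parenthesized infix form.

Answer: (((7*x)*(2*b))+((7*x)*4))

Derivation:
Start: ((7*x)*((2*b)+4))
Apply DISTRIBUTE at root (target: ((7*x)*((2*b)+4))): ((7*x)*((2*b)+4)) -> (((7*x)*(2*b))+((7*x)*4))
Apply FACTOR at root (target: (((7*x)*(2*b))+((7*x)*4))): (((7*x)*(2*b))+((7*x)*4)) -> ((7*x)*((2*b)+4))
Apply DISTRIBUTE at root (target: ((7*x)*((2*b)+4))): ((7*x)*((2*b)+4)) -> (((7*x)*(2*b))+((7*x)*4))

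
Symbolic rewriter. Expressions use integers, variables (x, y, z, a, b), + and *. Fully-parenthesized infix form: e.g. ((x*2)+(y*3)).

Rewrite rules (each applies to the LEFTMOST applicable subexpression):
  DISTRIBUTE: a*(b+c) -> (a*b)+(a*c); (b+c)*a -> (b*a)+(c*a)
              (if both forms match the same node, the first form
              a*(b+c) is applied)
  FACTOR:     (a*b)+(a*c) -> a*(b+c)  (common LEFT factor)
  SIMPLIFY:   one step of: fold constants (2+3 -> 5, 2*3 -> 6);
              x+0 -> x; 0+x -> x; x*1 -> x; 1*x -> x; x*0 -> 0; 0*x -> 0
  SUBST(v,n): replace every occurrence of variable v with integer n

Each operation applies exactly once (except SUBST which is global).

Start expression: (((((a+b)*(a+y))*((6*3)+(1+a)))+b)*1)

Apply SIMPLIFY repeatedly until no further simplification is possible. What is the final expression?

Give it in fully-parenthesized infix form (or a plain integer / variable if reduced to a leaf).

Answer: ((((a+b)*(a+y))*(18+(1+a)))+b)

Derivation:
Start: (((((a+b)*(a+y))*((6*3)+(1+a)))+b)*1)
Step 1: at root: (((((a+b)*(a+y))*((6*3)+(1+a)))+b)*1) -> ((((a+b)*(a+y))*((6*3)+(1+a)))+b); overall: (((((a+b)*(a+y))*((6*3)+(1+a)))+b)*1) -> ((((a+b)*(a+y))*((6*3)+(1+a)))+b)
Step 2: at LRL: (6*3) -> 18; overall: ((((a+b)*(a+y))*((6*3)+(1+a)))+b) -> ((((a+b)*(a+y))*(18+(1+a)))+b)
Fixed point: ((((a+b)*(a+y))*(18+(1+a)))+b)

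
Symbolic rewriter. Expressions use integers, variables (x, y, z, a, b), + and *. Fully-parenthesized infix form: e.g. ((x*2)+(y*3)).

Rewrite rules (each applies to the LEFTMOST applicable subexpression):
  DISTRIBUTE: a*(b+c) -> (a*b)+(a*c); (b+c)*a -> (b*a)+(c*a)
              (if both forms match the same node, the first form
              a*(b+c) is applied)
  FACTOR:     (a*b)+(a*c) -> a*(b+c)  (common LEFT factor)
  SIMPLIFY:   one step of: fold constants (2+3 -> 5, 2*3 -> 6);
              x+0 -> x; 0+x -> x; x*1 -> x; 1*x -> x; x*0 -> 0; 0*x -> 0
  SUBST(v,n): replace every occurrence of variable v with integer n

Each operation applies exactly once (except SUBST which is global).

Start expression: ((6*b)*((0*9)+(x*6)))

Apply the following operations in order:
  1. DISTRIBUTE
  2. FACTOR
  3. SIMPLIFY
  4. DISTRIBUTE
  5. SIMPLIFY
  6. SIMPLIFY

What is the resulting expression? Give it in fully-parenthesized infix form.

Start: ((6*b)*((0*9)+(x*6)))
Apply DISTRIBUTE at root (target: ((6*b)*((0*9)+(x*6)))): ((6*b)*((0*9)+(x*6))) -> (((6*b)*(0*9))+((6*b)*(x*6)))
Apply FACTOR at root (target: (((6*b)*(0*9))+((6*b)*(x*6)))): (((6*b)*(0*9))+((6*b)*(x*6))) -> ((6*b)*((0*9)+(x*6)))
Apply SIMPLIFY at RL (target: (0*9)): ((6*b)*((0*9)+(x*6))) -> ((6*b)*(0+(x*6)))
Apply DISTRIBUTE at root (target: ((6*b)*(0+(x*6)))): ((6*b)*(0+(x*6))) -> (((6*b)*0)+((6*b)*(x*6)))
Apply SIMPLIFY at L (target: ((6*b)*0)): (((6*b)*0)+((6*b)*(x*6))) -> (0+((6*b)*(x*6)))
Apply SIMPLIFY at root (target: (0+((6*b)*(x*6)))): (0+((6*b)*(x*6))) -> ((6*b)*(x*6))

Answer: ((6*b)*(x*6))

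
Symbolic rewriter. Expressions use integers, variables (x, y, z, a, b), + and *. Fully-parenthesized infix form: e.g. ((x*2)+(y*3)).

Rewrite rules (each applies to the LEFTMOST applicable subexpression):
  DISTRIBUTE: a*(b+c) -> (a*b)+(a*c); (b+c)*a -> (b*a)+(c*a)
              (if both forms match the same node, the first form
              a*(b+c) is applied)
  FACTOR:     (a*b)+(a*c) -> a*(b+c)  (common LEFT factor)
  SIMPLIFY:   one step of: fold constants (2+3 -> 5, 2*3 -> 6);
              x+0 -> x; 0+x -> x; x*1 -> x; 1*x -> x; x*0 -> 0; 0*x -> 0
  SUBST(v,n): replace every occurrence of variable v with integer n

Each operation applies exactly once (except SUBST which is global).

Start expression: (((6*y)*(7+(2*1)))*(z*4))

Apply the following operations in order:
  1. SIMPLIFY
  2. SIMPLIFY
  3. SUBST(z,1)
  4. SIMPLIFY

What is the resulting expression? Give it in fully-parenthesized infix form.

Start: (((6*y)*(7+(2*1)))*(z*4))
Apply SIMPLIFY at LRR (target: (2*1)): (((6*y)*(7+(2*1)))*(z*4)) -> (((6*y)*(7+2))*(z*4))
Apply SIMPLIFY at LR (target: (7+2)): (((6*y)*(7+2))*(z*4)) -> (((6*y)*9)*(z*4))
Apply SUBST(z,1): (((6*y)*9)*(z*4)) -> (((6*y)*9)*(1*4))
Apply SIMPLIFY at R (target: (1*4)): (((6*y)*9)*(1*4)) -> (((6*y)*9)*4)

Answer: (((6*y)*9)*4)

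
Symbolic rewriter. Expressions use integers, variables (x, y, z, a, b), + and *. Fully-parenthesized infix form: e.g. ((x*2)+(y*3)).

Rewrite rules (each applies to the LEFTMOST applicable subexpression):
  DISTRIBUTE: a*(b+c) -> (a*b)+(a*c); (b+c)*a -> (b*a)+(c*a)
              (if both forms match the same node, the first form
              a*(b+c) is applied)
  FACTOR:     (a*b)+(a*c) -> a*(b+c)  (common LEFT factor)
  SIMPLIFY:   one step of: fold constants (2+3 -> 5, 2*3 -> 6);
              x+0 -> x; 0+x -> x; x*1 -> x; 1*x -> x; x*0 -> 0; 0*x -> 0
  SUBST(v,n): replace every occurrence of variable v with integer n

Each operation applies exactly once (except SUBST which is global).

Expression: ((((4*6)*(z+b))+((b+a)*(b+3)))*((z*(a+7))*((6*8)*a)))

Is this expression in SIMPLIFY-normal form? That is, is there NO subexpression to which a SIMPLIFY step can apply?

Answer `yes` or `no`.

Expression: ((((4*6)*(z+b))+((b+a)*(b+3)))*((z*(a+7))*((6*8)*a)))
Scanning for simplifiable subexpressions (pre-order)...
  at root: ((((4*6)*(z+b))+((b+a)*(b+3)))*((z*(a+7))*((6*8)*a))) (not simplifiable)
  at L: (((4*6)*(z+b))+((b+a)*(b+3))) (not simplifiable)
  at LL: ((4*6)*(z+b)) (not simplifiable)
  at LLL: (4*6) (SIMPLIFIABLE)
  at LLR: (z+b) (not simplifiable)
  at LR: ((b+a)*(b+3)) (not simplifiable)
  at LRL: (b+a) (not simplifiable)
  at LRR: (b+3) (not simplifiable)
  at R: ((z*(a+7))*((6*8)*a)) (not simplifiable)
  at RL: (z*(a+7)) (not simplifiable)
  at RLR: (a+7) (not simplifiable)
  at RR: ((6*8)*a) (not simplifiable)
  at RRL: (6*8) (SIMPLIFIABLE)
Found simplifiable subexpr at path LLL: (4*6)
One SIMPLIFY step would give: (((24*(z+b))+((b+a)*(b+3)))*((z*(a+7))*((6*8)*a)))
-> NOT in normal form.

Answer: no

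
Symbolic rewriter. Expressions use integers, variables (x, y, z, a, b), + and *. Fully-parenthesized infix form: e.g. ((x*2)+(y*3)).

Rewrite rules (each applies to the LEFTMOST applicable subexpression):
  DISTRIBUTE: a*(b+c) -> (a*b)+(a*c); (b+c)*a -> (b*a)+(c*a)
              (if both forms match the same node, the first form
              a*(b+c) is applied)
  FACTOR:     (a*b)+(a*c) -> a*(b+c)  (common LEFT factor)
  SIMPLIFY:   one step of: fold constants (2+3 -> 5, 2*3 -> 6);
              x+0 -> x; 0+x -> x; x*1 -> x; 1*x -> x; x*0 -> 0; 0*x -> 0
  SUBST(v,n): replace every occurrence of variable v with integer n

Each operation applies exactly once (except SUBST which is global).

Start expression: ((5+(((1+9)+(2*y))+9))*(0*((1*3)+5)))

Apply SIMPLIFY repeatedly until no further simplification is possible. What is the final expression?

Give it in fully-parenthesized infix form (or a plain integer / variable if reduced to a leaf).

Start: ((5+(((1+9)+(2*y))+9))*(0*((1*3)+5)))
Step 1: at LRLL: (1+9) -> 10; overall: ((5+(((1+9)+(2*y))+9))*(0*((1*3)+5))) -> ((5+((10+(2*y))+9))*(0*((1*3)+5)))
Step 2: at R: (0*((1*3)+5)) -> 0; overall: ((5+((10+(2*y))+9))*(0*((1*3)+5))) -> ((5+((10+(2*y))+9))*0)
Step 3: at root: ((5+((10+(2*y))+9))*0) -> 0; overall: ((5+((10+(2*y))+9))*0) -> 0
Fixed point: 0

Answer: 0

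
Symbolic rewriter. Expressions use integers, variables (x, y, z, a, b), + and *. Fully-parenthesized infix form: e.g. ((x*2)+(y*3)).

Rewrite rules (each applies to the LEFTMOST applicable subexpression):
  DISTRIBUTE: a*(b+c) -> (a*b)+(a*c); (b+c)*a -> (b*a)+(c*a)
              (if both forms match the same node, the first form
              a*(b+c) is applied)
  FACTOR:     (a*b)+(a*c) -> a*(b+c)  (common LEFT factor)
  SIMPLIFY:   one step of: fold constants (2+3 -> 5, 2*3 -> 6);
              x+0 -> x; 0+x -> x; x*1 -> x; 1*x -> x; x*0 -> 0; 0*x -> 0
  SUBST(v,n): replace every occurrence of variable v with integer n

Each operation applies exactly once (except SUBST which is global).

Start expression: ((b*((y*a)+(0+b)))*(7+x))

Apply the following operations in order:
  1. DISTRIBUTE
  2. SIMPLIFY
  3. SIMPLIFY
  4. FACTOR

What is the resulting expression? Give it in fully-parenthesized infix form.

Start: ((b*((y*a)+(0+b)))*(7+x))
Apply DISTRIBUTE at root (target: ((b*((y*a)+(0+b)))*(7+x))): ((b*((y*a)+(0+b)))*(7+x)) -> (((b*((y*a)+(0+b)))*7)+((b*((y*a)+(0+b)))*x))
Apply SIMPLIFY at LLRR (target: (0+b)): (((b*((y*a)+(0+b)))*7)+((b*((y*a)+(0+b)))*x)) -> (((b*((y*a)+b))*7)+((b*((y*a)+(0+b)))*x))
Apply SIMPLIFY at RLRR (target: (0+b)): (((b*((y*a)+b))*7)+((b*((y*a)+(0+b)))*x)) -> (((b*((y*a)+b))*7)+((b*((y*a)+b))*x))
Apply FACTOR at root (target: (((b*((y*a)+b))*7)+((b*((y*a)+b))*x))): (((b*((y*a)+b))*7)+((b*((y*a)+b))*x)) -> ((b*((y*a)+b))*(7+x))

Answer: ((b*((y*a)+b))*(7+x))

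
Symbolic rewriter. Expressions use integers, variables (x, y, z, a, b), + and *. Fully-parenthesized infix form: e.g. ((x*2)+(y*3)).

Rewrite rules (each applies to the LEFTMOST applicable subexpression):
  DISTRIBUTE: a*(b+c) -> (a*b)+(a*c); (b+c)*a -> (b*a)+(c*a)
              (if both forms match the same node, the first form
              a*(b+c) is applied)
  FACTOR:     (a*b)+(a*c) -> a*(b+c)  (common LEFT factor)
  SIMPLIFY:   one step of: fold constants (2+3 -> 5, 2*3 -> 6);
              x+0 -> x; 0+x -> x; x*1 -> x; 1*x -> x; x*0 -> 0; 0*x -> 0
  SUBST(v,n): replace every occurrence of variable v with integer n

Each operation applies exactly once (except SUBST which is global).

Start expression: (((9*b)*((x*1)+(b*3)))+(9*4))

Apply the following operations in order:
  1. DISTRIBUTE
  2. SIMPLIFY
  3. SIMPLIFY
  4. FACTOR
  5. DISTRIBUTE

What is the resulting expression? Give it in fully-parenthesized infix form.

Answer: ((((9*b)*x)+((9*b)*(b*3)))+36)

Derivation:
Start: (((9*b)*((x*1)+(b*3)))+(9*4))
Apply DISTRIBUTE at L (target: ((9*b)*((x*1)+(b*3)))): (((9*b)*((x*1)+(b*3)))+(9*4)) -> ((((9*b)*(x*1))+((9*b)*(b*3)))+(9*4))
Apply SIMPLIFY at LLR (target: (x*1)): ((((9*b)*(x*1))+((9*b)*(b*3)))+(9*4)) -> ((((9*b)*x)+((9*b)*(b*3)))+(9*4))
Apply SIMPLIFY at R (target: (9*4)): ((((9*b)*x)+((9*b)*(b*3)))+(9*4)) -> ((((9*b)*x)+((9*b)*(b*3)))+36)
Apply FACTOR at L (target: (((9*b)*x)+((9*b)*(b*3)))): ((((9*b)*x)+((9*b)*(b*3)))+36) -> (((9*b)*(x+(b*3)))+36)
Apply DISTRIBUTE at L (target: ((9*b)*(x+(b*3)))): (((9*b)*(x+(b*3)))+36) -> ((((9*b)*x)+((9*b)*(b*3)))+36)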